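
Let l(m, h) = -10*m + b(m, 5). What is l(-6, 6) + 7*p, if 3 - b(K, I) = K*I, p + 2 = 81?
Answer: 646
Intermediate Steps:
p = 79 (p = -2 + 81 = 79)
b(K, I) = 3 - I*K (b(K, I) = 3 - K*I = 3 - I*K)
l(m, h) = 3 - 15*m (l(m, h) = -10*m + (3 - 1*5*m) = -10*m + (3 - 5*m) = 3 - 15*m)
l(-6, 6) + 7*p = (3 - 15*(-6)) + 7*79 = (3 + 90) + 553 = 93 + 553 = 646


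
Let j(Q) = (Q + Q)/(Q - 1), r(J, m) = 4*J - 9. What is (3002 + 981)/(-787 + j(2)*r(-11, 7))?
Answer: -3983/999 ≈ -3.9870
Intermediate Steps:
r(J, m) = -9 + 4*J
j(Q) = 2*Q/(-1 + Q) (j(Q) = (2*Q)/(-1 + Q) = 2*Q/(-1 + Q))
(3002 + 981)/(-787 + j(2)*r(-11, 7)) = (3002 + 981)/(-787 + (2*2/(-1 + 2))*(-9 + 4*(-11))) = 3983/(-787 + (2*2/1)*(-9 - 44)) = 3983/(-787 + (2*2*1)*(-53)) = 3983/(-787 + 4*(-53)) = 3983/(-787 - 212) = 3983/(-999) = 3983*(-1/999) = -3983/999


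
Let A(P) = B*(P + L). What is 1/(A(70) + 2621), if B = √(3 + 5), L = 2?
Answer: 2621/6828169 - 144*√2/6828169 ≈ 0.00035403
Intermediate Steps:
B = 2*√2 (B = √8 = 2*√2 ≈ 2.8284)
A(P) = 2*√2*(2 + P) (A(P) = (2*√2)*(P + 2) = (2*√2)*(2 + P) = 2*√2*(2 + P))
1/(A(70) + 2621) = 1/(2*√2*(2 + 70) + 2621) = 1/(2*√2*72 + 2621) = 1/(144*√2 + 2621) = 1/(2621 + 144*√2)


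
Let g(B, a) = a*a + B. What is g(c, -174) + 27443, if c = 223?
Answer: 57942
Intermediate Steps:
g(B, a) = B + a² (g(B, a) = a² + B = B + a²)
g(c, -174) + 27443 = (223 + (-174)²) + 27443 = (223 + 30276) + 27443 = 30499 + 27443 = 57942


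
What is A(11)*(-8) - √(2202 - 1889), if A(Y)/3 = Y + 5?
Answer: -384 - √313 ≈ -401.69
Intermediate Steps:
A(Y) = 15 + 3*Y (A(Y) = 3*(Y + 5) = 3*(5 + Y) = 15 + 3*Y)
A(11)*(-8) - √(2202 - 1889) = (15 + 3*11)*(-8) - √(2202 - 1889) = (15 + 33)*(-8) - √313 = 48*(-8) - √313 = -384 - √313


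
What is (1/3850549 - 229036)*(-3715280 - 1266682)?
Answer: 4393663732936317006/3850549 ≈ 1.1410e+12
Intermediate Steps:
(1/3850549 - 229036)*(-3715280 - 1266682) = (1/3850549 - 229036)*(-4981962) = -881914340763/3850549*(-4981962) = 4393663732936317006/3850549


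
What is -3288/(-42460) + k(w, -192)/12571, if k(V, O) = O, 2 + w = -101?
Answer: 8295282/133441165 ≈ 0.062164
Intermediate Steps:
w = -103 (w = -2 - 101 = -103)
-3288/(-42460) + k(w, -192)/12571 = -3288/(-42460) - 192/12571 = -3288*(-1/42460) - 192*1/12571 = 822/10615 - 192/12571 = 8295282/133441165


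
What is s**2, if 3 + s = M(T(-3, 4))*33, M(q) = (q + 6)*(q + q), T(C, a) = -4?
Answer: 281961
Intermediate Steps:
M(q) = 2*q*(6 + q) (M(q) = (6 + q)*(2*q) = 2*q*(6 + q))
s = -531 (s = -3 + (2*(-4)*(6 - 4))*33 = -3 + (2*(-4)*2)*33 = -3 - 16*33 = -3 - 528 = -531)
s**2 = (-531)**2 = 281961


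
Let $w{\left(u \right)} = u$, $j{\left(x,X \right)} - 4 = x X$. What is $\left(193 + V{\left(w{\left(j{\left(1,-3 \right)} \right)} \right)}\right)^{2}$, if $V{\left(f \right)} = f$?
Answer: $37636$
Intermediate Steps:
$j{\left(x,X \right)} = 4 + X x$ ($j{\left(x,X \right)} = 4 + x X = 4 + X x$)
$\left(193 + V{\left(w{\left(j{\left(1,-3 \right)} \right)} \right)}\right)^{2} = \left(193 + \left(4 - 3\right)\right)^{2} = \left(193 + 1\right)^{2} = 194^{2} = 37636$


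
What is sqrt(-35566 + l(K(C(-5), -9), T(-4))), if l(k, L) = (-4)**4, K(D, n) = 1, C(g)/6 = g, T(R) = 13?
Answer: I*sqrt(35310) ≈ 187.91*I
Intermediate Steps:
C(g) = 6*g
l(k, L) = 256
sqrt(-35566 + l(K(C(-5), -9), T(-4))) = sqrt(-35566 + 256) = sqrt(-35310) = I*sqrt(35310)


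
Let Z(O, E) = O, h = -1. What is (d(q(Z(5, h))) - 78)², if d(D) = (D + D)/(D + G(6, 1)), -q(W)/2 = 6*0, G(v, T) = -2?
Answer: 6084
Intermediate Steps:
q(W) = 0 (q(W) = -12*0 = -2*0 = 0)
d(D) = 2*D/(-2 + D) (d(D) = (D + D)/(D - 2) = (2*D)/(-2 + D) = 2*D/(-2 + D))
(d(q(Z(5, h))) - 78)² = (2*0/(-2 + 0) - 78)² = (2*0/(-2) - 78)² = (2*0*(-½) - 78)² = (0 - 78)² = (-78)² = 6084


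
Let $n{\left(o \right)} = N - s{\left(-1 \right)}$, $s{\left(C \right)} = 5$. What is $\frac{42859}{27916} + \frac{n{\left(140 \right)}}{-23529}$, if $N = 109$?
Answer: $\frac{1005526147}{656835564} \approx 1.5309$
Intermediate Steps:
$n{\left(o \right)} = 104$ ($n{\left(o \right)} = 109 - 5 = 104$)
$\frac{42859}{27916} + \frac{n{\left(140 \right)}}{-23529} = \frac{42859}{27916} + \frac{104}{-23529} = 42859 \cdot \frac{1}{27916} + 104 \left(- \frac{1}{23529}\right) = \frac{42859}{27916} - \frac{104}{23529} = \frac{1005526147}{656835564}$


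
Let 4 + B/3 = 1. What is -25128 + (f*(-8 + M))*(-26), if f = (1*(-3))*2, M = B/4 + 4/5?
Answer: -133011/5 ≈ -26602.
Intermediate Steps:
B = -9 (B = -12 + 3*1 = -12 + 3 = -9)
M = -29/20 (M = -9/4 + 4/5 = -9*¼ + 4*(⅕) = -9/4 + ⅘ = -29/20 ≈ -1.4500)
f = -6 (f = -3*2 = -6)
-25128 + (f*(-8 + M))*(-26) = -25128 - 6*(-8 - 29/20)*(-26) = -25128 - 6*(-189/20)*(-26) = -25128 + (567/10)*(-26) = -25128 - 7371/5 = -133011/5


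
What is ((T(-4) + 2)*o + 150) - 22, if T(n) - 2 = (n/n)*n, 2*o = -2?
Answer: 128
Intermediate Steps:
o = -1 (o = (½)*(-2) = -1)
T(n) = 2 + n (T(n) = 2 + (n/n)*n = 2 + 1*n = 2 + n)
((T(-4) + 2)*o + 150) - 22 = (((2 - 4) + 2)*(-1) + 150) - 22 = ((-2 + 2)*(-1) + 150) - 22 = (0*(-1) + 150) - 22 = (0 + 150) - 22 = 150 - 22 = 128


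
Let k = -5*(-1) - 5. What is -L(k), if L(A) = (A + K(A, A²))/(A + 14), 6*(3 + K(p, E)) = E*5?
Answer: 3/14 ≈ 0.21429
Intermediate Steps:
k = 0 (k = 5 - 5 = 0)
K(p, E) = -3 + 5*E/6 (K(p, E) = -3 + (E*5)/6 = -3 + (5*E)/6 = -3 + 5*E/6)
L(A) = (-3 + A + 5*A²/6)/(14 + A) (L(A) = (A + (-3 + 5*A²/6))/(A + 14) = (-3 + A + 5*A²/6)/(14 + A))
-L(k) = -(-3 + 0 + (⅚)*0²)/(14 + 0) = -(-3 + 0 + (⅚)*0)/14 = -(-3 + 0 + 0)/14 = -(-3)/14 = -1*(-3/14) = 3/14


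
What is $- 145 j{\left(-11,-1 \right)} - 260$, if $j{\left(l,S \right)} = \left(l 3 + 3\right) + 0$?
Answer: $4090$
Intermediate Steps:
$j{\left(l,S \right)} = 3 + 3 l$ ($j{\left(l,S \right)} = \left(3 l + 3\right) + 0 = \left(3 + 3 l\right) + 0 = 3 + 3 l$)
$- 145 j{\left(-11,-1 \right)} - 260 = - 145 \left(3 + 3 \left(-11\right)\right) - 260 = - 145 \left(3 - 33\right) - 260 = \left(-145\right) \left(-30\right) - 260 = 4350 - 260 = 4090$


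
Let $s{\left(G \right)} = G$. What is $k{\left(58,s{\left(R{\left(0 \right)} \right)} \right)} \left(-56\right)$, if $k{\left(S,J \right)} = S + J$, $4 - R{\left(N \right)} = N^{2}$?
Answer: $-3472$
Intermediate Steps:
$R{\left(N \right)} = 4 - N^{2}$
$k{\left(S,J \right)} = J + S$
$k{\left(58,s{\left(R{\left(0 \right)} \right)} \right)} \left(-56\right) = \left(\left(4 - 0^{2}\right) + 58\right) \left(-56\right) = \left(\left(4 - 0\right) + 58\right) \left(-56\right) = \left(\left(4 + 0\right) + 58\right) \left(-56\right) = \left(4 + 58\right) \left(-56\right) = 62 \left(-56\right) = -3472$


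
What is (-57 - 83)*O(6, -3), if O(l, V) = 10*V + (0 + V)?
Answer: 4620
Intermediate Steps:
O(l, V) = 11*V (O(l, V) = 10*V + V = 11*V)
(-57 - 83)*O(6, -3) = (-57 - 83)*(11*(-3)) = -140*(-33) = 4620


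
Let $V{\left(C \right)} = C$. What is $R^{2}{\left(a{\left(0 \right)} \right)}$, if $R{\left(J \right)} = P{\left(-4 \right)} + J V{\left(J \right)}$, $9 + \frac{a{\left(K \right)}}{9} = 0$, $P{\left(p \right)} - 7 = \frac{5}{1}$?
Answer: $43204329$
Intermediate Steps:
$P{\left(p \right)} = 12$ ($P{\left(p \right)} = 7 + \frac{5}{1} = 7 + 5 \cdot 1 = 7 + 5 = 12$)
$a{\left(K \right)} = -81$ ($a{\left(K \right)} = -81 + 9 \cdot 0 = -81 + 0 = -81$)
$R{\left(J \right)} = 12 + J^{2}$ ($R{\left(J \right)} = 12 + J J = 12 + J^{2}$)
$R^{2}{\left(a{\left(0 \right)} \right)} = \left(12 + \left(-81\right)^{2}\right)^{2} = \left(12 + 6561\right)^{2} = 6573^{2} = 43204329$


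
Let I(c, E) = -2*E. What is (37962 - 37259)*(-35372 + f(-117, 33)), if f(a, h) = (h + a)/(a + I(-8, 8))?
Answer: -24866072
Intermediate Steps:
f(a, h) = (a + h)/(-16 + a) (f(a, h) = (h + a)/(a - 2*8) = (a + h)/(a - 16) = (a + h)/(-16 + a))
(37962 - 37259)*(-35372 + f(-117, 33)) = (37962 - 37259)*(-35372 + (-117 + 33)/(-16 - 117)) = 703*(-35372 - 84/(-133)) = 703*(-35372 - 1/133*(-84)) = 703*(-35372 + 12/19) = 703*(-672056/19) = -24866072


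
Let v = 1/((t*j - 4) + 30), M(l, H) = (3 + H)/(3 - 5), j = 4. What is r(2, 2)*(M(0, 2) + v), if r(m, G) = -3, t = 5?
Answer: 171/23 ≈ 7.4348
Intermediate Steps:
M(l, H) = -3/2 - H/2 (M(l, H) = (3 + H)/(-2) = (3 + H)*(-½) = -3/2 - H/2)
v = 1/46 (v = 1/((5*4 - 4) + 30) = 1/((20 - 4) + 30) = 1/(16 + 30) = 1/46 ≈ 0.021739)
r(2, 2)*(M(0, 2) + v) = -3*((-3/2 - ½*2) + 1/46) = -3*((-3/2 - 1) + 1/46) = -3*(-5/2 + 1/46) = -3*(-57/23) = 171/23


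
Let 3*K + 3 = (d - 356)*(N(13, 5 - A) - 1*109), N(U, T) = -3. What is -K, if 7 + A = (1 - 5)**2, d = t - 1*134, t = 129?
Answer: -40429/3 ≈ -13476.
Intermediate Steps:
d = -5 (d = 129 - 1*134 = 129 - 134 = -5)
A = 9 (A = -7 + (1 - 5)**2 = -7 + (-4)**2 = -7 + 16 = 9)
K = 40429/3 (K = -1 + ((-5 - 356)*(-3 - 1*109))/3 = -1 + (-361*(-3 - 109))/3 = -1 + (-361*(-112))/3 = -1 + (1/3)*40432 = -1 + 40432/3 = 40429/3 ≈ 13476.)
-K = -1*40429/3 = -40429/3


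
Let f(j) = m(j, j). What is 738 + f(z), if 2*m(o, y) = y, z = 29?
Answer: 1505/2 ≈ 752.50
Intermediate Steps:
m(o, y) = y/2
f(j) = j/2
738 + f(z) = 738 + (½)*29 = 738 + 29/2 = 1505/2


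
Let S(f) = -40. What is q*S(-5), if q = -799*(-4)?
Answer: -127840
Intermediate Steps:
q = 3196
q*S(-5) = 3196*(-40) = -127840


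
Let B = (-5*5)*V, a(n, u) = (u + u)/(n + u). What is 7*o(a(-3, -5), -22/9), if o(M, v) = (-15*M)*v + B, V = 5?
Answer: -3325/6 ≈ -554.17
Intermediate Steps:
a(n, u) = 2*u/(n + u) (a(n, u) = (2*u)/(n + u) = 2*u/(n + u))
B = -125 (B = -5*5*5 = -25*5 = -125)
o(M, v) = -125 - 15*M*v (o(M, v) = (-15*M)*v - 125 = -15*M*v - 125 = -125 - 15*M*v)
7*o(a(-3, -5), -22/9) = 7*(-125 - 15*2*(-5)/(-3 - 5)*(-22/9)) = 7*(-125 - 15*2*(-5)/(-8)*(-22*1/9)) = 7*(-125 - 15*2*(-5)*(-1/8)*(-22/9)) = 7*(-125 - 15*5/4*(-22/9)) = 7*(-125 + 275/6) = 7*(-475/6) = -3325/6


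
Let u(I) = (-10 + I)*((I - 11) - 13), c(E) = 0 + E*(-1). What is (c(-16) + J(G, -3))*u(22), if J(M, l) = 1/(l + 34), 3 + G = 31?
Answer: -11928/31 ≈ -384.77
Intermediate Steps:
c(E) = -E (c(E) = 0 - E = -E)
G = 28 (G = -3 + 31 = 28)
J(M, l) = 1/(34 + l)
u(I) = (-24 + I)*(-10 + I) (u(I) = (-10 + I)*((-11 + I) - 13) = (-10 + I)*(-24 + I) = (-24 + I)*(-10 + I))
(c(-16) + J(G, -3))*u(22) = (-1*(-16) + 1/(34 - 3))*(240 + 22² - 34*22) = (16 + 1/31)*(240 + 484 - 748) = (16 + 1/31)*(-24) = (497/31)*(-24) = -11928/31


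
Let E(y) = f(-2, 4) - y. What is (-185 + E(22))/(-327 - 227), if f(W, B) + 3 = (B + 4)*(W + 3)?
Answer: 101/277 ≈ 0.36462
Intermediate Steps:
f(W, B) = -3 + (3 + W)*(4 + B) (f(W, B) = -3 + (B + 4)*(W + 3) = -3 + (4 + B)*(3 + W) = -3 + (3 + W)*(4 + B))
E(y) = 5 - y (E(y) = (9 + 3*4 + 4*(-2) + 4*(-2)) - y = (9 + 12 - 8 - 8) - y = 5 - y)
(-185 + E(22))/(-327 - 227) = (-185 + (5 - 1*22))/(-327 - 227) = (-185 + (5 - 22))/(-554) = (-185 - 17)*(-1/554) = -202*(-1/554) = 101/277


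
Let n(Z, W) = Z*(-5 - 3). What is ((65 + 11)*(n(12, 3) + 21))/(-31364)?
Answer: 1425/7841 ≈ 0.18174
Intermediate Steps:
n(Z, W) = -8*Z (n(Z, W) = Z*(-8) = -8*Z)
((65 + 11)*(n(12, 3) + 21))/(-31364) = ((65 + 11)*(-8*12 + 21))/(-31364) = (76*(-96 + 21))*(-1/31364) = (76*(-75))*(-1/31364) = -5700*(-1/31364) = 1425/7841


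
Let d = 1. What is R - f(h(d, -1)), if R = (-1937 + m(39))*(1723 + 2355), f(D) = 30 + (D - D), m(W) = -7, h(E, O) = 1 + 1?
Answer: -7927662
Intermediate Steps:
h(E, O) = 2
f(D) = 30 (f(D) = 30 + 0 = 30)
R = -7927632 (R = (-1937 - 7)*(1723 + 2355) = -1944*4078 = -7927632)
R - f(h(d, -1)) = -7927632 - 1*30 = -7927632 - 30 = -7927662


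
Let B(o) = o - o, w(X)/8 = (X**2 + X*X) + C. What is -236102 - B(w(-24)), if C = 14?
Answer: -236102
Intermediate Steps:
w(X) = 112 + 16*X**2 (w(X) = 8*((X**2 + X*X) + 14) = 8*((X**2 + X**2) + 14) = 8*(2*X**2 + 14) = 8*(14 + 2*X**2) = 112 + 16*X**2)
B(o) = 0
-236102 - B(w(-24)) = -236102 - 1*0 = -236102 + 0 = -236102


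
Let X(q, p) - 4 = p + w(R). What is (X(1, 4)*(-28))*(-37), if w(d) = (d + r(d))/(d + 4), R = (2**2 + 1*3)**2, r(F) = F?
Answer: 540792/53 ≈ 10204.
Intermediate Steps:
R = 49 (R = (4 + 3)**2 = 7**2 = 49)
w(d) = 2*d/(4 + d) (w(d) = (d + d)/(d + 4) = (2*d)/(4 + d) = 2*d/(4 + d))
X(q, p) = 310/53 + p (X(q, p) = 4 + (p + 2*49/(4 + 49)) = 4 + (p + 2*49/53) = 4 + (p + 2*49*(1/53)) = 4 + (p + 98/53) = 4 + (98/53 + p) = 310/53 + p)
(X(1, 4)*(-28))*(-37) = ((310/53 + 4)*(-28))*(-37) = ((522/53)*(-28))*(-37) = -14616/53*(-37) = 540792/53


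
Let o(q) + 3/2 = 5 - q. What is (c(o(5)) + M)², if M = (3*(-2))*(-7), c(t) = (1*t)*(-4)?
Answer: 2304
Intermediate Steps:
o(q) = 7/2 - q (o(q) = -3/2 + (5 - q) = 7/2 - q)
c(t) = -4*t (c(t) = t*(-4) = -4*t)
M = 42 (M = -6*(-7) = 42)
(c(o(5)) + M)² = (-4*(7/2 - 1*5) + 42)² = (-4*(7/2 - 5) + 42)² = (-4*(-3/2) + 42)² = (6 + 42)² = 48² = 2304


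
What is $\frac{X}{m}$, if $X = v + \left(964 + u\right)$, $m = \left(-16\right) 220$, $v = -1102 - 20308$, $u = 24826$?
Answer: $- \frac{219}{176} \approx -1.2443$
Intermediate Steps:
$v = -21410$ ($v = -1102 - 20308 = -21410$)
$m = -3520$
$X = 4380$ ($X = -21410 + \left(964 + 24826\right) = -21410 + 25790 = 4380$)
$\frac{X}{m} = \frac{4380}{-3520} = 4380 \left(- \frac{1}{3520}\right) = - \frac{219}{176}$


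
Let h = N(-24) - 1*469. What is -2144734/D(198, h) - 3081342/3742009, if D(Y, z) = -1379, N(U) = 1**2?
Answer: 8021364759988/5160230411 ≈ 1554.5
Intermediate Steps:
N(U) = 1
h = -468 (h = 1 - 1*469 = 1 - 469 = -468)
-2144734/D(198, h) - 3081342/3742009 = -2144734/(-1379) - 3081342/3742009 = -2144734*(-1/1379) - 3081342*1/3742009 = 2144734/1379 - 3081342/3742009 = 8021364759988/5160230411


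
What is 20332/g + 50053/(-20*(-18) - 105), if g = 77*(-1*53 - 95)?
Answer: 141304832/726495 ≈ 194.50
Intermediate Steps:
g = -11396 (g = 77*(-53 - 95) = 77*(-148) = -11396)
20332/g + 50053/(-20*(-18) - 105) = 20332/(-11396) + 50053/(-20*(-18) - 105) = 20332*(-1/11396) + 50053/(360 - 105) = -5083/2849 + 50053/255 = 141304832/726495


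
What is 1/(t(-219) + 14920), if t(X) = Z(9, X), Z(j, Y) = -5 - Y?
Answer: 1/15134 ≈ 6.6076e-5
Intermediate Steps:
t(X) = -5 - X
1/(t(-219) + 14920) = 1/((-5 - 1*(-219)) + 14920) = 1/((-5 + 219) + 14920) = 1/(214 + 14920) = 1/15134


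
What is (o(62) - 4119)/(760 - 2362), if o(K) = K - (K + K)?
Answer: 4181/1602 ≈ 2.6099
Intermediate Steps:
o(K) = -K (o(K) = K - 2*K = -K)
(o(62) - 4119)/(760 - 2362) = (-1*62 - 4119)/(760 - 2362) = (-62 - 4119)/(-1602) = -4181*(-1/1602) = 4181/1602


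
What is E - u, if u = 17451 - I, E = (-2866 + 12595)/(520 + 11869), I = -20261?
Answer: -467204239/12389 ≈ -37711.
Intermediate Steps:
E = 9729/12389 ≈ 0.78529
u = 37712 (u = 17451 - 1*(-20261) = 17451 + 20261 = 37712)
E - u = 9729/12389 - 1*37712 = 9729/12389 - 37712 = -467204239/12389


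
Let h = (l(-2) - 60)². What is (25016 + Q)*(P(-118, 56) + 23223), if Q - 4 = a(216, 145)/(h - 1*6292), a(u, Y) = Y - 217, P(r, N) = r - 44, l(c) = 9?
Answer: 2129657798412/3691 ≈ 5.7699e+8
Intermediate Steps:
P(r, N) = -44 + r
a(u, Y) = -217 + Y
h = 2601 (h = (9 - 60)² = (-51)² = 2601)
Q = 14836/3691 (Q = 4 + (-217 + 145)/(2601 - 1*6292) = 4 - 72/(2601 - 6292) = 4 - 72/(-3691) = 4 - 72*(-1/3691) = 4 + 72/3691 = 14836/3691 ≈ 4.0195)
(25016 + Q)*(P(-118, 56) + 23223) = (25016 + 14836/3691)*((-44 - 118) + 23223) = 92348892*(-162 + 23223)/3691 = (92348892/3691)*23061 = 2129657798412/3691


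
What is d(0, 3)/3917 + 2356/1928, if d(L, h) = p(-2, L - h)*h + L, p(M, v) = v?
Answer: 2302775/1887994 ≈ 1.2197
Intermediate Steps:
d(L, h) = L + h*(L - h) (d(L, h) = (L - h)*h + L = h*(L - h) + L = L + h*(L - h))
d(0, 3)/3917 + 2356/1928 = (0 + 3*(0 - 1*3))/3917 + 2356/1928 = (0 + 3*(0 - 3))*(1/3917) + 2356*(1/1928) = (0 + 3*(-3))*(1/3917) + 589/482 = (0 - 9)*(1/3917) + 589/482 = -9*1/3917 + 589/482 = -9/3917 + 589/482 = 2302775/1887994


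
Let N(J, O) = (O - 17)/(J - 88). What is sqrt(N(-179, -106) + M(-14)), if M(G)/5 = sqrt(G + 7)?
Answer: sqrt(3649 + 39605*I*sqrt(7))/89 ≈ 2.617 + 2.5275*I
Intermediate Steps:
M(G) = 5*sqrt(7 + G) (M(G) = 5*sqrt(G + 7) = 5*sqrt(7 + G))
N(J, O) = (-17 + O)/(-88 + J)
sqrt(N(-179, -106) + M(-14)) = sqrt((-17 - 106)/(-88 - 179) + 5*sqrt(7 - 14)) = sqrt(-123/(-267) + 5*sqrt(-7)) = sqrt(-1/267*(-123) + 5*(I*sqrt(7))) = sqrt(41/89 + 5*I*sqrt(7))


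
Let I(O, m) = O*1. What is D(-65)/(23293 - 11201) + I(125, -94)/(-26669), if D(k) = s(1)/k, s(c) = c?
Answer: -98274169/20961300620 ≈ -0.0046884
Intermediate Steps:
I(O, m) = O
D(k) = 1/k
D(-65)/(23293 - 11201) + I(125, -94)/(-26669) = 1/((-65)*(23293 - 11201)) + 125/(-26669) = -1/65/12092 + 125*(-1/26669) = -1/65*1/12092 - 125/26669 = -1/785980 - 125/26669 = -98274169/20961300620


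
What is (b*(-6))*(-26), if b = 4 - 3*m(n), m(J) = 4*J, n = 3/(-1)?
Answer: 6240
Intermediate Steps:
n = -3 (n = 3*(-1) = -3)
b = 40 (b = 4 - 12*(-3) = 4 - 3*(-12) = 4 + 36 = 40)
(b*(-6))*(-26) = (40*(-6))*(-26) = -240*(-26) = 6240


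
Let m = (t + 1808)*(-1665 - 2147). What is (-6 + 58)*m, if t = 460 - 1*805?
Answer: -290001712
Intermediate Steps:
t = -345 (t = 460 - 805 = -345)
m = -5576956 (m = (-345 + 1808)*(-1665 - 2147) = 1463*(-3812) = -5576956)
(-6 + 58)*m = (-6 + 58)*(-5576956) = 52*(-5576956) = -290001712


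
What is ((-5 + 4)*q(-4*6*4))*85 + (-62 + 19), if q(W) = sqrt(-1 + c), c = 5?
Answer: -213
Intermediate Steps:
q(W) = 2 (q(W) = sqrt(-1 + 5) = sqrt(4) = 2)
((-5 + 4)*q(-4*6*4))*85 + (-62 + 19) = ((-5 + 4)*2)*85 + (-62 + 19) = -1*2*85 - 43 = -2*85 - 43 = -170 - 43 = -213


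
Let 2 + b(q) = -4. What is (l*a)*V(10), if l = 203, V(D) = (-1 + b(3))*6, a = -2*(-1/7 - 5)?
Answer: -87696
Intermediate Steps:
b(q) = -6 (b(q) = -2 - 4 = -6)
a = 72/7 (a = -2*(-1*⅐ - 5) = -2*(-⅐ - 5) = -2*(-36/7) = 72/7 ≈ 10.286)
V(D) = -42 (V(D) = (-1 - 6)*6 = -7*6 = -42)
(l*a)*V(10) = (203*(72/7))*(-42) = 2088*(-42) = -87696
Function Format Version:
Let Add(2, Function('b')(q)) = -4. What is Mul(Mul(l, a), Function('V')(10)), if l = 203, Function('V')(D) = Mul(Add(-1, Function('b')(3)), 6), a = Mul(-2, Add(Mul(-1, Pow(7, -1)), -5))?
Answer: -87696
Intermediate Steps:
Function('b')(q) = -6 (Function('b')(q) = Add(-2, -4) = -6)
a = Rational(72, 7) (a = Mul(-2, Add(Mul(-1, Rational(1, 7)), -5)) = Mul(-2, Add(Rational(-1, 7), -5)) = Mul(-2, Rational(-36, 7)) = Rational(72, 7) ≈ 10.286)
Function('V')(D) = -42 (Function('V')(D) = Mul(Add(-1, -6), 6) = Mul(-7, 6) = -42)
Mul(Mul(l, a), Function('V')(10)) = Mul(Mul(203, Rational(72, 7)), -42) = Mul(2088, -42) = -87696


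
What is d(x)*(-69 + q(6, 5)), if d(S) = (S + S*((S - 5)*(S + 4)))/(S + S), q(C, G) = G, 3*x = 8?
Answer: 4192/9 ≈ 465.78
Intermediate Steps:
x = 8/3 (x = (⅓)*8 = 8/3 ≈ 2.6667)
d(S) = (S + S*(-5 + S)*(4 + S))/(2*S) (d(S) = (S + S*((-5 + S)*(4 + S)))/((2*S)) = (S + S*(-5 + S)*(4 + S))*(1/(2*S)) = (S + S*(-5 + S)*(4 + S))/(2*S))
d(x)*(-69 + q(6, 5)) = (-19/2 + (8/3)²/2 - ½*8/3)*(-69 + 5) = (-19/2 + (½)*(64/9) - 4/3)*(-64) = (-19/2 + 32/9 - 4/3)*(-64) = -131/18*(-64) = 4192/9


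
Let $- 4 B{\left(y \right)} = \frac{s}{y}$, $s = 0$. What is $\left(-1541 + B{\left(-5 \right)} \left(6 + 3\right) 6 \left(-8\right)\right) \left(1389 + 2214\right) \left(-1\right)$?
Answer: $5552223$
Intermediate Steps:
$B{\left(y \right)} = 0$ ($B{\left(y \right)} = - \frac{0 \frac{1}{y}}{4} = \left(- \frac{1}{4}\right) 0 = 0$)
$\left(-1541 + B{\left(-5 \right)} \left(6 + 3\right) 6 \left(-8\right)\right) \left(1389 + 2214\right) \left(-1\right) = \left(-1541 + 0 \left(6 + 3\right) 6 \left(-8\right)\right) \left(1389 + 2214\right) \left(-1\right) = \left(-1541 + 0 \cdot 9 \cdot 6 \left(-8\right)\right) 3603 \left(-1\right) = \left(-1541 + 0 \cdot 54 \left(-8\right)\right) 3603 \left(-1\right) = \left(-1541 + 0 \left(-8\right)\right) 3603 \left(-1\right) = \left(-1541 + 0\right) 3603 \left(-1\right) = \left(-1541\right) 3603 \left(-1\right) = \left(-5552223\right) \left(-1\right) = 5552223$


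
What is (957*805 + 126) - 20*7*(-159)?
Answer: 792771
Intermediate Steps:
(957*805 + 126) - 20*7*(-159) = (770385 + 126) - 140*(-159) = 770511 + 22260 = 792771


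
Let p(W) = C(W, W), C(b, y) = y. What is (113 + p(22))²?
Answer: 18225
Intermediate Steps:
p(W) = W
(113 + p(22))² = (113 + 22)² = 135² = 18225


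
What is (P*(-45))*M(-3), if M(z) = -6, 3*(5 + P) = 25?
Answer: 900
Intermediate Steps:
P = 10/3 (P = -5 + (1/3)*25 = -5 + 25/3 = 10/3 ≈ 3.3333)
(P*(-45))*M(-3) = ((10/3)*(-45))*(-6) = -150*(-6) = 900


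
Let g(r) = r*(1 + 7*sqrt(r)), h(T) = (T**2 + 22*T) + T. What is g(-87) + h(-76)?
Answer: 3941 - 609*I*sqrt(87) ≈ 3941.0 - 5680.4*I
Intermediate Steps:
h(T) = T**2 + 23*T
g(-87) + h(-76) = (-87 + 7*(-87)**(3/2)) - 76*(23 - 76) = (-87 + 7*(-87*I*sqrt(87))) - 76*(-53) = (-87 - 609*I*sqrt(87)) + 4028 = 3941 - 609*I*sqrt(87)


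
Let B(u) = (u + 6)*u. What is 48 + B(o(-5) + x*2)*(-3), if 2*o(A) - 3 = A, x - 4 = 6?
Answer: -1377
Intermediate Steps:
x = 10 (x = 4 + 6 = 10)
o(A) = 3/2 + A/2
B(u) = u*(6 + u) (B(u) = (6 + u)*u = u*(6 + u))
48 + B(o(-5) + x*2)*(-3) = 48 + (((3/2 + (½)*(-5)) + 10*2)*(6 + ((3/2 + (½)*(-5)) + 10*2)))*(-3) = 48 + (((3/2 - 5/2) + 20)*(6 + ((3/2 - 5/2) + 20)))*(-3) = 48 + ((-1 + 20)*(6 + (-1 + 20)))*(-3) = 48 + (19*(6 + 19))*(-3) = 48 + (19*25)*(-3) = 48 + 475*(-3) = 48 - 1425 = -1377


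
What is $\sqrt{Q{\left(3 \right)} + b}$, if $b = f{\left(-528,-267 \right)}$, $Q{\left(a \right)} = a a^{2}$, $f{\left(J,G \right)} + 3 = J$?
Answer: $6 i \sqrt{14} \approx 22.45 i$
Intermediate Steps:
$f{\left(J,G \right)} = -3 + J$
$Q{\left(a \right)} = a^{3}$
$b = -531$ ($b = -3 - 528 = -531$)
$\sqrt{Q{\left(3 \right)} + b} = \sqrt{3^{3} - 531} = \sqrt{27 - 531} = \sqrt{-504} = 6 i \sqrt{14}$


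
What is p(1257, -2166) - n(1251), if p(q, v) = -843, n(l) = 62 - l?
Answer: 346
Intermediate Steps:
p(1257, -2166) - n(1251) = -843 - (62 - 1*1251) = -843 - (62 - 1251) = -843 - 1*(-1189) = -843 + 1189 = 346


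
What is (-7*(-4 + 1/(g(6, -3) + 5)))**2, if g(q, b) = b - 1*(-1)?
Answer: 5929/9 ≈ 658.78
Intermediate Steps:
g(q, b) = 1 + b (g(q, b) = b + 1 = 1 + b)
(-7*(-4 + 1/(g(6, -3) + 5)))**2 = (-7*(-4 + 1/((1 - 3) + 5)))**2 = (-7*(-4 + 1/(-2 + 5)))**2 = (-7*(-4 + 1/3))**2 = (-7*(-11/3))**2 = (77/3)**2 = 5929/9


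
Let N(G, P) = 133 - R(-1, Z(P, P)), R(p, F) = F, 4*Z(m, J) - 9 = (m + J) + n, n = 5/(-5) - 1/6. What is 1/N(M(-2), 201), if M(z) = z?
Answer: 24/733 ≈ 0.032742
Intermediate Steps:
n = -7/6 (n = 5*(-⅕) - 1*⅙ = -1 - ⅙ = -7/6 ≈ -1.1667)
Z(m, J) = 47/24 + J/4 + m/4 (Z(m, J) = 9/4 + ((m + J) - 7/6)/4 = 9/4 + ((J + m) - 7/6)/4 = 9/4 + (-7/6 + J + m)/4 = 9/4 + (-7/24 + J/4 + m/4) = 47/24 + J/4 + m/4)
N(G, P) = 3145/24 - P/2 (N(G, P) = 133 - (47/24 + P/4 + P/4) = 133 - (47/24 + P/2) = 133 + (-47/24 - P/2) = 3145/24 - P/2)
1/N(M(-2), 201) = 1/(3145/24 - ½*201) = 1/(3145/24 - 201/2) = 1/(733/24) = 24/733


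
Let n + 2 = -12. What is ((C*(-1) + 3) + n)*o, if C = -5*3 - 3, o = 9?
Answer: 63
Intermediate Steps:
n = -14 (n = -2 - 12 = -14)
C = -18 (C = -15 - 3 = -18)
((C*(-1) + 3) + n)*o = ((-18*(-1) + 3) - 14)*9 = ((18 + 3) - 14)*9 = (21 - 14)*9 = 7*9 = 63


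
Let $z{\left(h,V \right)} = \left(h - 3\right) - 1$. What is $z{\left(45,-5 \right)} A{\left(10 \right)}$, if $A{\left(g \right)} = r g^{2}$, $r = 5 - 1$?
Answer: $16400$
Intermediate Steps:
$r = 4$ ($r = 5 - 1 = 4$)
$z{\left(h,V \right)} = -4 + h$ ($z{\left(h,V \right)} = \left(-3 + h\right) - 1 = -4 + h$)
$A{\left(g \right)} = 4 g^{2}$
$z{\left(45,-5 \right)} A{\left(10 \right)} = \left(-4 + 45\right) 4 \cdot 10^{2} = 41 \cdot 4 \cdot 100 = 41 \cdot 400 = 16400$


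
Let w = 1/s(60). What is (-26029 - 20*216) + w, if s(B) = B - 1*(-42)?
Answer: -3095597/102 ≈ -30349.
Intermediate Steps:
s(B) = 42 + B (s(B) = B + 42 = 42 + B)
w = 1/102 (w = 1/(42 + 60) = 1/102 ≈ 0.0098039)
(-26029 - 20*216) + w = (-26029 - 20*216) + 1/102 = (-26029 - 4320) + 1/102 = -30349 + 1/102 = -3095597/102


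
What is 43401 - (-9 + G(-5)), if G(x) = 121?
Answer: 43289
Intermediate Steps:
43401 - (-9 + G(-5)) = 43401 - (-9 + 121) = 43401 - 1*112 = 43401 - 112 = 43289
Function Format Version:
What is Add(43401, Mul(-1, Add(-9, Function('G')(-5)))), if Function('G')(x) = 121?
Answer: 43289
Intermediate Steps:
Add(43401, Mul(-1, Add(-9, Function('G')(-5)))) = Add(43401, Mul(-1, Add(-9, 121))) = Add(43401, Mul(-1, 112)) = Add(43401, -112) = 43289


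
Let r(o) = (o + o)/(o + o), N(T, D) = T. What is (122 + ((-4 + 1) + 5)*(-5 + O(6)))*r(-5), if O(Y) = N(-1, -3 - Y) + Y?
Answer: 122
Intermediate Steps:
r(o) = 1 (r(o) = (2*o)/((2*o)) = (2*o)*(1/(2*o)) = 1)
O(Y) = -1 + Y
(122 + ((-4 + 1) + 5)*(-5 + O(6)))*r(-5) = (122 + ((-4 + 1) + 5)*(-5 + (-1 + 6)))*1 = (122 + (-3 + 5)*(-5 + 5))*1 = (122 + 2*0)*1 = (122 + 0)*1 = 122*1 = 122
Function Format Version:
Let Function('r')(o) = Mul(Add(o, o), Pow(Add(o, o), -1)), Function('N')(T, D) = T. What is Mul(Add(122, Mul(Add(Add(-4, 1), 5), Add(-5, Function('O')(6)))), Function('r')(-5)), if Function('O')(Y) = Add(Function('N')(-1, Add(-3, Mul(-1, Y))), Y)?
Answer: 122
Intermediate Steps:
Function('r')(o) = 1 (Function('r')(o) = Mul(Mul(2, o), Pow(Mul(2, o), -1)) = Mul(Mul(2, o), Mul(Rational(1, 2), Pow(o, -1))) = 1)
Function('O')(Y) = Add(-1, Y)
Mul(Add(122, Mul(Add(Add(-4, 1), 5), Add(-5, Function('O')(6)))), Function('r')(-5)) = Mul(Add(122, Mul(Add(Add(-4, 1), 5), Add(-5, Add(-1, 6)))), 1) = Mul(Add(122, Mul(Add(-3, 5), Add(-5, 5))), 1) = Mul(Add(122, Mul(2, 0)), 1) = Mul(Add(122, 0), 1) = Mul(122, 1) = 122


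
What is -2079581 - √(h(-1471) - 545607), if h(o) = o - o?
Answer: -2079581 - 3*I*√60623 ≈ -2.0796e+6 - 738.65*I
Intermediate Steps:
h(o) = 0
-2079581 - √(h(-1471) - 545607) = -2079581 - √(0 - 545607) = -2079581 - √(-545607) = -2079581 - 3*I*√60623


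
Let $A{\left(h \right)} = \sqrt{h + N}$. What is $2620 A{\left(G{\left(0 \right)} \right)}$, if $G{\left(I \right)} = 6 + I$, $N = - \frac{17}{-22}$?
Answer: $\frac{1310 \sqrt{3278}}{11} \approx 6818.4$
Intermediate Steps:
$N = \frac{17}{22}$ ($N = \left(-17\right) \left(- \frac{1}{22}\right) = \frac{17}{22} \approx 0.77273$)
$A{\left(h \right)} = \sqrt{\frac{17}{22} + h}$ ($A{\left(h \right)} = \sqrt{h + \frac{17}{22}} = \sqrt{\frac{17}{22} + h}$)
$2620 A{\left(G{\left(0 \right)} \right)} = 2620 \frac{\sqrt{374 + 484 \left(6 + 0\right)}}{22} = 2620 \frac{\sqrt{374 + 484 \cdot 6}}{22} = 2620 \frac{\sqrt{374 + 2904}}{22} = 2620 \frac{\sqrt{3278}}{22} = \frac{1310 \sqrt{3278}}{11}$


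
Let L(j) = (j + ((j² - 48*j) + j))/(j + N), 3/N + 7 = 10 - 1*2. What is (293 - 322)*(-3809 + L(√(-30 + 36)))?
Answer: 107619 + 1392*√6 ≈ 1.1103e+5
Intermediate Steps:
N = 3 (N = 3/(-7 + (10 - 1*2)) = 3/(-7 + (10 - 2)) = 3/(-7 + 8) = 3/1 = 3*1 = 3)
L(j) = (j² - 46*j)/(3 + j) (L(j) = (j + ((j² - 48*j) + j))/(j + 3) = (j + (j² - 47*j))/(3 + j) = (j² - 46*j)/(3 + j))
(293 - 322)*(-3809 + L(√(-30 + 36))) = (293 - 322)*(-3809 + √(-30 + 36)*(-46 + √(-30 + 36))/(3 + √(-30 + 36))) = -29*(-3809 + √6*(-46 + √6)/(3 + √6)) = 110461 - 29*√6*(-46 + √6)/(3 + √6)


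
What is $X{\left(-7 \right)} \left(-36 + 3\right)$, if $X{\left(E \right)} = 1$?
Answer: $-33$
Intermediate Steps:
$X{\left(-7 \right)} \left(-36 + 3\right) = 1 \left(-36 + 3\right) = 1 \left(-33\right) = -33$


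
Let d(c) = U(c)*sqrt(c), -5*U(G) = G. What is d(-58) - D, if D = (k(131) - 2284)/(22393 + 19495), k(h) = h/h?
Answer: 2283/41888 + 58*I*sqrt(58)/5 ≈ 0.054502 + 88.343*I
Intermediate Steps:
U(G) = -G/5
k(h) = 1
d(c) = -c**(3/2)/5 (d(c) = (-c/5)*sqrt(c) = -c**(3/2)/5)
D = -2283/41888 (D = (1 - 2284)/(22393 + 19495) = -2283/41888 ≈ -0.054502)
d(-58) - D = -(-58)*I*sqrt(58)/5 - 1*(-2283/41888) = -(-58)*I*sqrt(58)/5 + 2283/41888 = 58*I*sqrt(58)/5 + 2283/41888 = 2283/41888 + 58*I*sqrt(58)/5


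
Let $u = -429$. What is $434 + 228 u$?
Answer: $-97378$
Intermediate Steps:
$434 + 228 u = 434 + 228 \left(-429\right) = 434 - 97812 = -97378$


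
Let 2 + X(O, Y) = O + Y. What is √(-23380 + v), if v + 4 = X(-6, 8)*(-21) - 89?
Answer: I*√23473 ≈ 153.21*I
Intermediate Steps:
X(O, Y) = -2 + O + Y (X(O, Y) = -2 + (O + Y) = -2 + O + Y)
v = -93 (v = -4 + ((-2 - 6 + 8)*(-21) - 89) = -4 + (0*(-21) - 89) = -4 + (0 - 89) = -4 - 89 = -93)
√(-23380 + v) = √(-23380 - 93) = √(-23473) = I*√23473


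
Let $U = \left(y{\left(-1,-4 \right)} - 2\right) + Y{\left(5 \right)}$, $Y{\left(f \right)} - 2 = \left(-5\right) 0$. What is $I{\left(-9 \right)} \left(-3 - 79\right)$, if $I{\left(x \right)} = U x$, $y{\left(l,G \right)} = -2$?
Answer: $-1476$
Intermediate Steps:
$Y{\left(f \right)} = 2$ ($Y{\left(f \right)} = 2 - 0 = 2 + 0 = 2$)
$U = -2$ ($U = \left(-2 - 2\right) + 2 = -4 + 2 = -2$)
$I{\left(x \right)} = - 2 x$
$I{\left(-9 \right)} \left(-3 - 79\right) = \left(-2\right) \left(-9\right) \left(-3 - 79\right) = 18 \left(-82\right) = -1476$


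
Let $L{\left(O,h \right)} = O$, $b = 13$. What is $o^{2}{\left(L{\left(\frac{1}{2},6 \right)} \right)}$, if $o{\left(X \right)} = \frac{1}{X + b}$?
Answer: $\frac{4}{729} \approx 0.005487$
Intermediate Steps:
$o{\left(X \right)} = \frac{1}{13 + X}$ ($o{\left(X \right)} = \frac{1}{X + 13} = \frac{1}{13 + X}$)
$o^{2}{\left(L{\left(\frac{1}{2},6 \right)} \right)} = \left(\frac{1}{13 + \frac{1}{2}}\right)^{2} = \left(\frac{1}{\frac{27}{2}}\right)^{2} = \left(\frac{2}{27}\right)^{2} = \frac{4}{729}$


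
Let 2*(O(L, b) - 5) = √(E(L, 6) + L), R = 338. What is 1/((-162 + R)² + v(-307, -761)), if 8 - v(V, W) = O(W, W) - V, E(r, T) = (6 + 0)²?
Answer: 122688/3763087061 + 10*I*√29/3763087061 ≈ 3.2603e-5 + 1.4311e-8*I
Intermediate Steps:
E(r, T) = 36 (E(r, T) = 6² = 36)
O(L, b) = 5 + √(36 + L)/2
v(V, W) = 3 + V - √(36 + W)/2 (v(V, W) = 8 - ((5 + √(36 + W)/2) - V) = 8 - (5 + √(36 + W)/2 - V) = 8 + (-5 + V - √(36 + W)/2) = 3 + V - √(36 + W)/2)
1/((-162 + R)² + v(-307, -761)) = 1/((-162 + 338)² + (3 - 307 - √(36 - 761)/2)) = 1/(176² + (3 - 307 - 5*I*√29/2)) = 1/(30976 + (3 - 307 - 5*I*√29/2)) = 1/(30976 + (-304 - 5*I*√29/2)) = 1/(30672 - 5*I*√29/2)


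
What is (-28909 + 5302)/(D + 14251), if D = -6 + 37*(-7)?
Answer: -2623/1554 ≈ -1.6879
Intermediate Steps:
D = -265 (D = -6 - 259 = -265)
(-28909 + 5302)/(D + 14251) = (-28909 + 5302)/(-265 + 14251) = -23607/13986 = -23607*1/13986 = -2623/1554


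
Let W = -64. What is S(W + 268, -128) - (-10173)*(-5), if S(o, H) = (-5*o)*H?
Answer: 79695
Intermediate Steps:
S(o, H) = -5*H*o
S(W + 268, -128) - (-10173)*(-5) = -5*(-128)*(-64 + 268) - (-10173)*(-5) = -5*(-128)*204 - 1*50865 = 130560 - 50865 = 79695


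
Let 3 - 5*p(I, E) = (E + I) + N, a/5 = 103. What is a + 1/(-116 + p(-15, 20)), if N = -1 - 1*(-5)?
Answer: 301785/586 ≈ 514.99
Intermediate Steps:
a = 515 (a = 5*103 = 515)
N = 4 (N = -1 + 5 = 4)
p(I, E) = -⅕ - E/5 - I/5 (p(I, E) = ⅗ - ((E + I) + 4)/5 = ⅗ - (4 + E + I)/5 = ⅗ + (-⅘ - E/5 - I/5) = -⅕ - E/5 - I/5)
a + 1/(-116 + p(-15, 20)) = 515 + 1/(-116 + (-⅕ - ⅕*20 - ⅕*(-15))) = 515 + 1/(-116 + (-⅕ - 4 + 3)) = 515 + 1/(-116 - 6/5) = 515 + 1/(-586/5) = 515 - 5/586 = 301785/586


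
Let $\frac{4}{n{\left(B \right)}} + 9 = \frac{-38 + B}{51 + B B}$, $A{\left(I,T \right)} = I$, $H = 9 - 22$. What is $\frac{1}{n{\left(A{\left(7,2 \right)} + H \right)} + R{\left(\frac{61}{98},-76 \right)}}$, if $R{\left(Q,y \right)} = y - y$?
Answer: $- \frac{827}{348} \approx -2.3764$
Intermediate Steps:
$H = -13$
$R{\left(Q,y \right)} = 0$
$n{\left(B \right)} = \frac{4}{-9 + \frac{-38 + B}{51 + B^{2}}}$ ($n{\left(B \right)} = \frac{4}{-9 + \frac{-38 + B}{51 + B B}} = \frac{4}{-9 + \frac{-38 + B}{51 + B^{2}}}$)
$\frac{1}{n{\left(A{\left(7,2 \right)} + H \right)} + R{\left(\frac{61}{98},-76 \right)}} = \frac{1}{\frac{4 \left(-51 - \left(7 - 13\right)^{2}\right)}{497 - \left(7 - 13\right) + 9 \left(7 - 13\right)^{2}} + 0} = \frac{1}{\frac{4 \left(-51 - \left(-6\right)^{2}\right)}{497 - -6 + 9 \left(-6\right)^{2}} + 0} = \frac{1}{\frac{4 \left(-51 - 36\right)}{497 + 6 + 9 \cdot 36} + 0} = \frac{1}{\frac{4 \left(-51 - 36\right)}{497 + 6 + 324} + 0} = \frac{1}{4 \cdot \frac{1}{827} \left(-87\right) + 0} = \frac{1}{- \frac{348}{827} + 0} = \frac{1}{- \frac{348}{827}} = - \frac{827}{348}$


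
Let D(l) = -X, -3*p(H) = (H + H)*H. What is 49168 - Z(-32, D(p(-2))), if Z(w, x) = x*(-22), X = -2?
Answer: 49212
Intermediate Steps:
p(H) = -2*H²/3 (p(H) = -(H + H)*H/3 = -2*H*H/3 = -2*H²/3)
D(l) = 2 (D(l) = -1*(-2) = 2)
Z(w, x) = -22*x
49168 - Z(-32, D(p(-2))) = 49168 - (-22)*2 = 49168 - 1*(-44) = 49168 + 44 = 49212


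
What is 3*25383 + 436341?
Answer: 512490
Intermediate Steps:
3*25383 + 436341 = 76149 + 436341 = 512490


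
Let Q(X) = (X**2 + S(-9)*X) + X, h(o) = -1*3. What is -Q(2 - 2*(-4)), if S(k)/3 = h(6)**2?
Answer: -380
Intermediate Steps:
h(o) = -3
S(k) = 27 (S(k) = 3*(-3)**2 = 3*9 = 27)
Q(X) = X**2 + 28*X (Q(X) = (X**2 + 27*X) + X = X**2 + 28*X)
-Q(2 - 2*(-4)) = -(2 - 2*(-4))*(28 + (2 - 2*(-4))) = -(2 + 8)*(28 + (2 + 8)) = -10*(28 + 10) = -10*38 = -1*380 = -380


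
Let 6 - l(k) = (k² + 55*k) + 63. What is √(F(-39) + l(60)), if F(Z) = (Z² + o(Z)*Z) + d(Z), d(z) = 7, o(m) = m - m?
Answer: I*√5429 ≈ 73.682*I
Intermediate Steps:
o(m) = 0
F(Z) = 7 + Z² (F(Z) = (Z² + 0*Z) + 7 = (Z² + 0) + 7 = Z² + 7 = 7 + Z²)
l(k) = -57 - k² - 55*k (l(k) = 6 - ((k² + 55*k) + 63) = 6 - (63 + k² + 55*k) = 6 + (-63 - k² - 55*k) = -57 - k² - 55*k)
√(F(-39) + l(60)) = √((7 + (-39)²) + (-57 - 1*60² - 55*60)) = √((7 + 1521) + (-57 - 1*3600 - 3300)) = √(1528 + (-57 - 3600 - 3300)) = √(1528 - 6957) = √(-5429) = I*√5429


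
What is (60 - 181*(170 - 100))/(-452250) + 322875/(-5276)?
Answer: -14595368839/238607100 ≈ -61.169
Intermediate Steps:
(60 - 181*(170 - 100))/(-452250) + 322875/(-5276) = (60 - 181*70)*(-1/452250) + 322875*(-1/5276) = (60 - 12670)*(-1/452250) - 322875/5276 = -12610*(-1/452250) - 322875/5276 = 1261/45225 - 322875/5276 = -14595368839/238607100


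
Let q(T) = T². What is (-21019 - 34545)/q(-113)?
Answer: -55564/12769 ≈ -4.3515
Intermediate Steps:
(-21019 - 34545)/q(-113) = (-21019 - 34545)/((-113)²) = -55564/12769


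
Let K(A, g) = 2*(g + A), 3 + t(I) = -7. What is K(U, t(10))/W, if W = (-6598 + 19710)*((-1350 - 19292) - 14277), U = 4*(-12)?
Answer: 29/114464482 ≈ 2.5335e-7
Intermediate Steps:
U = -48
t(I) = -10 (t(I) = -3 - 7 = -10)
W = -457857928 (W = 13112*(-20642 - 14277) = 13112*(-34919) = -457857928)
K(A, g) = 2*A + 2*g (K(A, g) = 2*(A + g) = 2*A + 2*g)
K(U, t(10))/W = (2*(-48) + 2*(-10))/(-457857928) = (-96 - 20)*(-1/457857928) = -116*(-1/457857928) = 29/114464482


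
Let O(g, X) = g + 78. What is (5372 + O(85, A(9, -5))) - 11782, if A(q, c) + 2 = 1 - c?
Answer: -6247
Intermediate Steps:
A(q, c) = -1 - c (A(q, c) = -2 + (1 - c) = -1 - c)
O(g, X) = 78 + g
(5372 + O(85, A(9, -5))) - 11782 = (5372 + (78 + 85)) - 11782 = (5372 + 163) - 11782 = 5535 - 11782 = -6247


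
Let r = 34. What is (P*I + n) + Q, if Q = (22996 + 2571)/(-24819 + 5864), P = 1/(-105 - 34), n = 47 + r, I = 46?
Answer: 208988602/2634745 ≈ 79.320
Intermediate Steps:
n = 81 (n = 47 + 34 = 81)
P = -1/139 (P = 1/(-139) = -1/139 ≈ -0.0071942)
Q = -25567/18955 (Q = 25567/(-18955) = 25567*(-1/18955) = -25567/18955 ≈ -1.3488)
(P*I + n) + Q = (-1/139*46 + 81) - 25567/18955 = (-46/139 + 81) - 25567/18955 = 11213/139 - 25567/18955 = 208988602/2634745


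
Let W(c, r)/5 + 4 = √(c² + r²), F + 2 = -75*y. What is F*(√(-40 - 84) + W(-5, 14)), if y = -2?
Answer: -2960 + 740*√221 + 296*I*√31 ≈ 8040.9 + 1648.1*I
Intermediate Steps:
F = 148 (F = -2 - 75*(-2) = -2 + 150 = 148)
W(c, r) = -20 + 5*√(c² + r²)
F*(√(-40 - 84) + W(-5, 14)) = 148*(√(-40 - 84) + (-20 + 5*√((-5)² + 14²))) = 148*(√(-124) + (-20 + 5*√(25 + 196))) = 148*(2*I*√31 + (-20 + 5*√221)) = 148*(-20 + 5*√221 + 2*I*√31) = -2960 + 740*√221 + 296*I*√31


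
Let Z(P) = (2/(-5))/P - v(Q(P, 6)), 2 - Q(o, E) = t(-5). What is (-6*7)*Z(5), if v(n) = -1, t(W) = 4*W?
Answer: -966/25 ≈ -38.640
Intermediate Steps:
Q(o, E) = 22 (Q(o, E) = 2 - 4*(-5) = 2 - 1*(-20) = 2 + 20 = 22)
Z(P) = 1 - 2/(5*P) (Z(P) = (2/(-5))/P - 1*(-1) = (2*(-⅕))/P + 1 = -2/(5*P) + 1 = 1 - 2/(5*P))
(-6*7)*Z(5) = (-6*7)*((-⅖ + 5)/5) = -42*23/(5*5) = -42*23/25 = -966/25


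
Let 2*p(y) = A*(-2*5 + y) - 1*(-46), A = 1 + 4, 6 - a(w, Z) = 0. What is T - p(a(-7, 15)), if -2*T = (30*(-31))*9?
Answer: 4172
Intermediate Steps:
a(w, Z) = 6 (a(w, Z) = 6 - 1*0 = 6 + 0 = 6)
A = 5
T = 4185 (T = -30*(-31)*9/2 = -(-465)*9 = -1/2*(-8370) = 4185)
p(y) = -2 + 5*y/2 (p(y) = (5*(-2*5 + y) - 1*(-46))/2 = (5*(-10 + y) + 46)/2 = ((-50 + 5*y) + 46)/2 = (-4 + 5*y)/2 = -2 + 5*y/2)
T - p(a(-7, 15)) = 4185 - (-2 + (5/2)*6) = 4185 - (-2 + 15) = 4185 - 1*13 = 4185 - 13 = 4172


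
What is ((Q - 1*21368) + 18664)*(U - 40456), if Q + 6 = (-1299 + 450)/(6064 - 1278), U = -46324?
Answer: 562807741510/2393 ≈ 2.3519e+8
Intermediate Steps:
Q = -29565/4786 (Q = -6 + (-1299 + 450)/(6064 - 1278) = -6 - 849/4786 = -29565/4786 ≈ -6.1774)
((Q - 1*21368) + 18664)*(U - 40456) = ((-29565/4786 - 1*21368) + 18664)*(-46324 - 40456) = ((-29565/4786 - 21368) + 18664)*(-86780) = (-102296813/4786 + 18664)*(-86780) = -12970909/4786*(-86780) = 562807741510/2393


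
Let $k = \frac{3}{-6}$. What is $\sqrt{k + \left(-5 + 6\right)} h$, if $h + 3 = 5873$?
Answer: $2935 \sqrt{2} \approx 4150.7$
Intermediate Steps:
$h = 5870$ ($h = -3 + 5873 = 5870$)
$k = - \frac{1}{2}$ ($k = 3 \left(- \frac{1}{6}\right) = - \frac{1}{2} \approx -0.5$)
$\sqrt{k + \left(-5 + 6\right)} h = \sqrt{- \frac{1}{2} + \left(-5 + 6\right)} 5870 = \sqrt{- \frac{1}{2} + 1} \cdot 5870 = \sqrt{\frac{1}{2}} \cdot 5870 = \frac{\sqrt{2}}{2} \cdot 5870 = 2935 \sqrt{2}$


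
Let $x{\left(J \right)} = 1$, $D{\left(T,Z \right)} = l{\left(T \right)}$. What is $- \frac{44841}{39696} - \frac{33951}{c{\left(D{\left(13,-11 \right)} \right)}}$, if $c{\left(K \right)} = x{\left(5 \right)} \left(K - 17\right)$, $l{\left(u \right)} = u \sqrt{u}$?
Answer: $- \frac{638799385}{2103888} - \frac{147121 \sqrt{13}}{636} \approx -1137.7$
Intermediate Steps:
$l{\left(u \right)} = u^{\frac{3}{2}}$
$D{\left(T,Z \right)} = T^{\frac{3}{2}}$
$c{\left(K \right)} = -17 + K$ ($c{\left(K \right)} = 1 \left(K - 17\right) = 1 \left(-17 + K\right) = -17 + K$)
$- \frac{44841}{39696} - \frac{33951}{c{\left(D{\left(13,-11 \right)} \right)}} = - \frac{44841}{39696} - \frac{33951}{-17 + 13^{\frac{3}{2}}} = \left(-44841\right) \frac{1}{39696} - \frac{33951}{-17 + 13 \sqrt{13}} = - \frac{14947}{13232} - \frac{33951}{-17 + 13 \sqrt{13}}$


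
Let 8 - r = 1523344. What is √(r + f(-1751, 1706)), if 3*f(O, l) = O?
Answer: I*√13715277/3 ≈ 1234.5*I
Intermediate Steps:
r = -1523336 (r = 8 - 1*1523344 = 8 - 1523344 = -1523336)
f(O, l) = O/3
√(r + f(-1751, 1706)) = √(-1523336 + (⅓)*(-1751)) = √(-1523336 - 1751/3) = √(-4571759/3) = I*√13715277/3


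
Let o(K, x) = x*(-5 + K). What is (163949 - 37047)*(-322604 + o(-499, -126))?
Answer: -32880308200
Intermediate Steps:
(163949 - 37047)*(-322604 + o(-499, -126)) = (163949 - 37047)*(-322604 - 126*(-5 - 499)) = 126902*(-322604 - 126*(-504)) = 126902*(-322604 + 63504) = 126902*(-259100) = -32880308200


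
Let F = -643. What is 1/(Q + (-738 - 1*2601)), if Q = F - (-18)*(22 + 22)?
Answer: -1/3190 ≈ -0.00031348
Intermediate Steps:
Q = 149 (Q = -643 - (-18)*(22 + 22) = -643 - (-18)*44 = -643 - 1*(-792) = -643 + 792 = 149)
1/(Q + (-738 - 1*2601)) = 1/(149 + (-738 - 1*2601)) = 1/(149 + (-738 - 2601)) = 1/(149 - 3339) = 1/(-3190) = -1/3190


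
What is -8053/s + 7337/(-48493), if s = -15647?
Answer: 275712090/758769971 ≈ 0.36337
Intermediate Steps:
-8053/s + 7337/(-48493) = -8053/(-15647) + 7337/(-48493) = -8053*(-1/15647) + 7337*(-1/48493) = 8053/15647 - 7337/48493 = 275712090/758769971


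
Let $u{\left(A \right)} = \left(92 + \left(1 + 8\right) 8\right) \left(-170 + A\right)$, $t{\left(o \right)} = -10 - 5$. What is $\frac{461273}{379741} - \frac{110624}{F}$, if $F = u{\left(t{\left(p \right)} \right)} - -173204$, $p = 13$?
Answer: $\frac{1493177343}{3390707389} \approx 0.44037$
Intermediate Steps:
$t{\left(o \right)} = -15$ ($t{\left(o \right)} = -10 - 5 = -15$)
$u{\left(A \right)} = -27880 + 164 A$ ($u{\left(A \right)} = \left(92 + 9 \cdot 8\right) \left(-170 + A\right) = \left(92 + 72\right) \left(-170 + A\right) = 164 \left(-170 + A\right) = -27880 + 164 A$)
$F = 142864$ ($F = \left(-27880 + 164 \left(-15\right)\right) - -173204 = \left(-27880 - 2460\right) + 173204 = -30340 + 173204 = 142864$)
$\frac{461273}{379741} - \frac{110624}{F} = \frac{461273}{379741} - \frac{110624}{142864} = 461273 \cdot \frac{1}{379741} - \frac{6914}{8929} = \frac{461273}{379741} - \frac{6914}{8929} = \frac{1493177343}{3390707389}$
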